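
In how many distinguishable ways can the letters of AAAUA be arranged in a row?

5

The 5 letters of AAAUA have repeats: A appearing 4 times.
The number of distinct arrangements is 5!/(4!) = 120/24 = 5.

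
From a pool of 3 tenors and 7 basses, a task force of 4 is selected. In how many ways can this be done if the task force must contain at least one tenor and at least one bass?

Unrestricted: C(10,4) = 210 ways to pick any 4 of the 10.
Subtract selections that omit an entire group: no tenors → C(7,4) = 35; no basses → C(3,4) = 0.
Both groups omitted at once is impossible, so 210 − 35 = 175.

175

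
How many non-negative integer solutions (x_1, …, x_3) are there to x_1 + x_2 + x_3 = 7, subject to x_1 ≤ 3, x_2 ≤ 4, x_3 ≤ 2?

6

Without the upper bounds there are C(9,2) = 36 ways to split 7 among 3 variables.
Subtract solutions that violate a single cap (substitute x_i' = x_i − (cap_i+1)): x_1 ≥ 4 gives C(5,2) = 10; x_2 ≥ 5 gives C(4,2) = 6; x_3 ≥ 3 gives C(6,2) = 15. Together 31.
Add back pairs where two caps are both exceeded: 0 + 1 + 0 = 1.
By inclusion–exclusion the count is 36 − 31 + 1 = 6.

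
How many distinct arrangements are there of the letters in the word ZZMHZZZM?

168

The 8 letters of ZZMHZZZM have repeats: M appearing twice and Z appearing 5 times.
Dividing 8! = 40320 by 5!·2! = 240 for the repeated letters gives 168.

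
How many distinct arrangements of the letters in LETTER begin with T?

60

With the first slot taken by T, it remains to arrange the other 5 letters (LETER).
Those 5 letters have E appearing twice, giving (5)!/(2!) = 60.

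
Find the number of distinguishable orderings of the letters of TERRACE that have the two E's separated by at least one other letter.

900

There are 7!/(2!·2!) = 1260 arrangements of TERRACE in total.
If the two E's are adjacent, glue them into one block, leaving 6 items to arrange: (6)!/(2!) = 360 ways.
Hence 1260 − 360 = 900.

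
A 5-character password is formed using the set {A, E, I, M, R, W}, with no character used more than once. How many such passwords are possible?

This is a permutation of 5 out of 6: P(6,5) = 6!/1!.
6 × 5 × 4 × 3 × 2 = 720.

720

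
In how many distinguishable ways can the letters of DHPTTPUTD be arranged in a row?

15120

The 9 letters of DHPTTPUTD have repeats: D appearing twice, P appearing twice, and T appearing 3 times.
So there are 9! / (3!·2!·2!) = 15120 distinguishable arrangements.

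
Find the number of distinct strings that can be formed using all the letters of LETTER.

Letter multiplicities in LETTER: E×2, L×1, R×1, T×2.
Dividing 6! = 720 by 2!·2! = 4 for the repeated letters gives 180.

180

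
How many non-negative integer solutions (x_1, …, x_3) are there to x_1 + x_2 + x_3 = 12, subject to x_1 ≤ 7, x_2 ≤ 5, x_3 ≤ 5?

21

Ignoring the caps, the number of non-negative solutions to x_1+…+x_3 = 12 is C(14,2) = 91.
Subtract solutions that violate a single cap (substitute x_i' = x_i − (cap_i+1)): x_1 ≥ 8 gives C(6,2) = 15; x_2 ≥ 6 gives C(8,2) = 28; x_3 ≥ 6 gives C(8,2) = 28. Together 71.
Add back pairs where two caps are both exceeded: 0 + 0 + 1 = 1.
By inclusion–exclusion the count is 91 − 71 + 1 = 21.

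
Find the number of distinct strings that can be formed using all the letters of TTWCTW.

The 6 letters of TTWCTW have repeats: T appearing 3 times and W appearing twice.
So there are 6! / (3!·2!) = 60 distinguishable arrangements.

60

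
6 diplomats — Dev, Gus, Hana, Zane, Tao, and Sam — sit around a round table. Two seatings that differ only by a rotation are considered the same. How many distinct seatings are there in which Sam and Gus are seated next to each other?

48

Glue Sam and Gus into a block (2 internal orders). Seating 5 units around a circle gives (4)! arrangements.
So 2 × (4)! = 2 × 24 = 48.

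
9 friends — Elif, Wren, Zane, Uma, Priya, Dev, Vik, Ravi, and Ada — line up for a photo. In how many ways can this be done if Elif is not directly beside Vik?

282240

Of the 9! = 362880 arrangements, those with Elif and Vik adjacent number 2 × 8! = 80640 (treat the pair as a block with 2 internal orders).
Complementary counting: 362880 − 80640 = 282240.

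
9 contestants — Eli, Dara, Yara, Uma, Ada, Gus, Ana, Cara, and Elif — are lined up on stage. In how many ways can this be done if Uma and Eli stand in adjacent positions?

80640

Place the 7 others and the Uma-Eli pair as 8 objects in a line; the pair has 2 internal arrangements.
So the count is 2·(8)! = 80640.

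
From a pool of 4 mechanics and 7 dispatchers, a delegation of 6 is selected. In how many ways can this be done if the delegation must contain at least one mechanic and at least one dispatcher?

Total 6-person selections from all 11: C(11,6) = 462.
Selections missing a whole group: no mechanics → C(7,6) = 7; no dispatchers → C(4,6) = 0.
Both groups omitted at once is impossible, so 462 − 7 = 455.

455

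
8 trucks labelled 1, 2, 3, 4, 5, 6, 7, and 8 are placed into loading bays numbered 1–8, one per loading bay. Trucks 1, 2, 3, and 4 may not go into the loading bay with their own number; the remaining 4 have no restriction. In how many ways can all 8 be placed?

Let Aᵢ (for 1 ≤ i ≤ 4) be the placements that put truck i in its forbidden loading bay. Any j of these fix j positions, leaving (8−j)! ways to fill the rest, and there are C(4,j) ways to pick which j.
By inclusion–exclusion, the number of valid placements is Σ_{j=0}^{4} (−1)^j C(4,j)·(8−j)!.
Computing: 40320 − 20160 + 4320 − 480 + 24 = 24024.

24024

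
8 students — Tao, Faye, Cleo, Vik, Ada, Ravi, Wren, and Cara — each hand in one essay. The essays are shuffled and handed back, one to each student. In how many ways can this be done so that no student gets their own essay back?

Let Aᵢ be the assignments in which student i gets their own essay. We want the size of the complement of A₁∪…∪A_8.
By inclusion–exclusion this is Σ_{j=0}^{8} (−1)^j C(8,j)·(8−j)!.
Computing: 40320 − 40320 + 20160 − 6720 + 1680 − 336 + 56 − 8 + 1 = 14833.

14833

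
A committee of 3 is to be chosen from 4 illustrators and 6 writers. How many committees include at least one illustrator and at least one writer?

96

With no constraint there are C(10,3) = 120 possible selections.
Subtract selections that omit an entire group: no illustrators → C(6,3) = 20; no writers → C(4,3) = 4.
Both groups omitted at once is impossible, so 120 − 24 = 96.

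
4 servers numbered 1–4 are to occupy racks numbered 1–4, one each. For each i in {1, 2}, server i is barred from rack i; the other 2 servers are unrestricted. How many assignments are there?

Let Aᵢ (for i ∈ {1, 2}) be the placements that put server i in its forbidden rack. Any j of these fix j positions, leaving (4−j)! ways to fill the rest, and there are C(2,j) ways to pick which j.
By inclusion–exclusion, the number of valid placements is Σ_{j=0}^{2} (−1)^j C(2,j)·(4−j)!.
Computing: 24 − 12 + 2 = 14.

14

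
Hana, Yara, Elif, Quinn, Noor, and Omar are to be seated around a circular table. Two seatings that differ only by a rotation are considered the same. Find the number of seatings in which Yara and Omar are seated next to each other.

48

Treat {Yara, Omar} as one unit (2 internal orders) and seat the resulting 5 units around the table: (4)! circular arrangements.
So 2 × (4)! = 2 × 24 = 48.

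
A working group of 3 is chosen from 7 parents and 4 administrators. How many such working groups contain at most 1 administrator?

119

Split by how many administrators are chosen (0 through 1).
Sum: C(4,0)·C(7,3) + C(4,1)·C(7,2) = 35 + 84 = 119.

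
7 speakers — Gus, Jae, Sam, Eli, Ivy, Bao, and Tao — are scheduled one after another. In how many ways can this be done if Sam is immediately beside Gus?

Glue Sam and Gus into one block (2 internal orders), leaving 6 units to arrange in a row.
That gives 2 × 6! = 2 × 720 = 1440.

1440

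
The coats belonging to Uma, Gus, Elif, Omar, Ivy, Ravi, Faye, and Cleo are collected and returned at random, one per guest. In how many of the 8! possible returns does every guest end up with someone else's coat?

14833

Count assignments avoiding every fixed point. For any j of the 8 guests fixed to their own coat, the other 8−j can be arranged in (8−j)! ways.
By inclusion–exclusion this is Σ_{j=0}^{8} (−1)^j C(8,j)·(8−j)!.
Computing: 40320 − 40320 + 20160 − 6720 + 1680 − 336 + 56 − 8 + 1 = 14833.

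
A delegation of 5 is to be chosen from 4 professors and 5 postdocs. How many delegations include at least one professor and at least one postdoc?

125

Unrestricted: C(9,5) = 126 ways to pick any 5 of the 9.
Subtract selections that omit an entire group: no professors → C(5,5) = 1; no postdocs → C(4,5) = 0.
Both groups omitted at once is impossible, so 126 − 1 = 125.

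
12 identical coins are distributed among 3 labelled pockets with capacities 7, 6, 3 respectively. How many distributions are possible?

14

By stars and bars, unrestricted non-negative solutions to x_1+…+x_3 = 12 number C(12+2,2) = 91.
Subtract solutions that violate a single cap (substitute x_i' = x_i − (cap_i+1)): x_1 ≥ 8 gives C(6,2) = 15; x_2 ≥ 7 gives C(7,2) = 21; x_3 ≥ 4 gives C(10,2) = 45. Together 81.
Add back pairs where two caps are both exceeded: 0 + 1 + 3 = 4.
By inclusion–exclusion the count is 91 − 81 + 4 = 14.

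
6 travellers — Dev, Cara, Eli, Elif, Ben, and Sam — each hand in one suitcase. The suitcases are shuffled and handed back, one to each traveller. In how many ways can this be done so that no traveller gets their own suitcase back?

265

Let Aᵢ be the assignments in which traveller i gets their own suitcase. We want the size of the complement of A₁∪…∪A_6.
By inclusion–exclusion this is Σ_{j=0}^{6} (−1)^j C(6,j)·(6−j)!.
Computing: 720 − 720 + 360 − 120 + 30 − 6 + 1 = 265.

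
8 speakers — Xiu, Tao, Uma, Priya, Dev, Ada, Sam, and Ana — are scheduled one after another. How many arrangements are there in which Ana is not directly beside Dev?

There are 8! = 40320 arrangements in all. If Ana and Dev are adjacent, merging them into one block gives 2·(7)! = 10080 arrangements.
Complementary counting: 40320 − 10080 = 30240.

30240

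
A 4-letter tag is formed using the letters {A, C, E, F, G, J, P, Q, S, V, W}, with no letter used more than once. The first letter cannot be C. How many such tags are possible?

7200

The first letter has 11−1 = 10 choices (anything except C).
The remaining 3 letters are filled from the other 10 symbols without repetition: 10 × 9 × 8 = 720.
Total: 10 × 720 = 7200.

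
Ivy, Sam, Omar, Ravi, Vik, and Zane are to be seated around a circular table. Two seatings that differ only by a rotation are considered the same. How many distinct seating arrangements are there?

120

Around a circle, 6 distinct people have 6!/6 = (5)! = 120 rotationally distinct seatings.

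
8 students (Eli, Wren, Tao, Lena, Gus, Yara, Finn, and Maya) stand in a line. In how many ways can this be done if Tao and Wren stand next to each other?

10080

Glue Tao and Wren into one block (2 internal orders), leaving 7 units to arrange in a row.
That gives 2 × 7! = 2 × 5040 = 10080.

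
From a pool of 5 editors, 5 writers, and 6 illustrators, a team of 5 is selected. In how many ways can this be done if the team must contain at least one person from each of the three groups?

Unrestricted: C(16,5) = 4368 ways to pick any 5 of the 16.
Selections missing a whole group: no editors → C(11,5) = 462; no writers → C(11,5) = 462; no illustrators → C(10,5) = 252.
Add back selections omitting two groups (i.e. drawn from a single group): C(5,5) + C(5,5) + C(6,5) = 8.
By inclusion–exclusion: 4368 − 1176 + 8 = 3200.

3200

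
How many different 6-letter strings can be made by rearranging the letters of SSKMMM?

The 6 letters of SSKMMM have repeats: M appearing 3 times and S appearing twice.
The number of distinct arrangements is 6!/(3!·2!) = 720/12 = 60.

60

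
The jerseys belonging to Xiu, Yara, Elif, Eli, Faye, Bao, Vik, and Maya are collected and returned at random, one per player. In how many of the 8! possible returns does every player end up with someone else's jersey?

14833

Count assignments avoiding every fixed point. For any j of the 8 players fixed to their old jersey, the other 8−j can be arranged in (8−j)! ways.
By inclusion–exclusion this is Σ_{j=0}^{8} (−1)^j C(8,j)·(8−j)!.
Computing: 40320 − 40320 + 20160 − 6720 + 1680 − 336 + 56 − 8 + 1 = 14833.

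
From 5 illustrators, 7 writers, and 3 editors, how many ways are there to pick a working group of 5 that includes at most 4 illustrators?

3002

Split by how many illustrators are chosen (0 through 4).
Sum: C(5,0)·C(10,5) + C(5,1)·C(10,4) + C(5,2)·C(10,3) + C(5,3)·C(10,2) + C(5,4)·C(10,1) = 252 + 1050 + 1200 + 450 + 50 = 3002.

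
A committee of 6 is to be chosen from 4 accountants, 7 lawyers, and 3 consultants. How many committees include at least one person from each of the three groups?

With no constraint there are C(14,6) = 3003 possible selections.
Subtract selections that omit an entire group: no accountants → C(10,6) = 210; no lawyers → C(7,6) = 7; no consultants → C(11,6) = 462.
Add back selections omitting two groups (i.e. drawn from a single group): C(4,6) + C(7,6) + C(3,6) = 7.
By inclusion–exclusion: 3003 − 679 + 7 = 2331.

2331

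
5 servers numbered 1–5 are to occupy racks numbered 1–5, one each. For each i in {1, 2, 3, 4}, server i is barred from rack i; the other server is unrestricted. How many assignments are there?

53

Let Aᵢ (for 1 ≤ i ≤ 4) be the placements that put server i in its forbidden rack. Any j of these fix j positions, leaving (5−j)! ways to fill the rest, and there are C(4,j) ways to pick which j.
By inclusion–exclusion, the number of valid placements is Σ_{j=0}^{4} (−1)^j C(4,j)·(5−j)!.
Computing: 120 − 96 + 36 − 8 + 1 = 53.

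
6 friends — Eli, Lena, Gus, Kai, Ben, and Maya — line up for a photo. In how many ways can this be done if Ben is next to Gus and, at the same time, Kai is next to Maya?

96

Treat {Ben,Gus} as one block (2 orders) and {Kai,Maya} as another (2 orders).
That leaves 4 units to arrange: 2 × 2 × 4! = 4 × 24 = 96.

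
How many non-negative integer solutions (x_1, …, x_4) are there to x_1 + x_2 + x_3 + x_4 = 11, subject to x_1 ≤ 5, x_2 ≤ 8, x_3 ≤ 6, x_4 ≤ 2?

By stars and bars, unrestricted non-negative solutions to x_1+…+x_4 = 11 number C(11+3,3) = 364.
Subtract solutions that violate a single cap (substitute x_i' = x_i − (cap_i+1)): x_1 ≥ 6 gives C(8,3) = 56; x_2 ≥ 9 gives C(5,3) = 10; x_3 ≥ 7 gives C(7,3) = 35; x_4 ≥ 3 gives C(11,3) = 165. Together 266.
Add back pairs where two caps are both exceeded: 0 + 0 + 10 + 0 + 0 + 4 = 14.
By inclusion–exclusion the count is 364 − 266 + 14 = 112.

112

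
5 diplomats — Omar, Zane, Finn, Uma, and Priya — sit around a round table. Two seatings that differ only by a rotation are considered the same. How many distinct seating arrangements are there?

24

Seat Omar anywhere (absorbing the rotational symmetry), then permute the other 4: (4)! = 24.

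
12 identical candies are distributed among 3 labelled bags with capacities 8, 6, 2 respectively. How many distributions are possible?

12

Without the upper bounds there are C(14,2) = 91 ways to split 12 among 3 bags.
Subtract solutions that violate a single cap (substitute x_i' = x_i − (cap_i+1)): x_1 ≥ 9 gives C(5,2) = 10; x_2 ≥ 7 gives C(7,2) = 21; x_3 ≥ 3 gives C(11,2) = 55. Together 86.
Add back pairs where two caps are both exceeded: 0 + 1 + 6 = 7.
By inclusion–exclusion the count is 91 − 86 + 7 = 12.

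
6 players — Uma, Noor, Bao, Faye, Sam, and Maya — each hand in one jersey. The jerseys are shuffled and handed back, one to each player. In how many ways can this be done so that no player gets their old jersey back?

265

This is the derangement count D_6: permutations of 6 items with no fixed point.
By inclusion–exclusion this is Σ_{j=0}^{6} (−1)^j C(6,j)·(6−j)!.
Computing: 720 − 720 + 360 − 120 + 30 − 6 + 1 = 265.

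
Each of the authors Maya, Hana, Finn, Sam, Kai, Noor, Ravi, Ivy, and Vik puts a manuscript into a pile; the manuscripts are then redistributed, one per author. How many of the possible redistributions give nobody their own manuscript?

133496

This is the derangement count D_9: permutations of 9 items with no fixed point.
By inclusion–exclusion this is Σ_{j=0}^{9} (−1)^j C(9,j)·(9−j)!.
Computing: 362880 − 362880 + 181440 − 60480 + 15120 − 3024 + 504 − 72 + 9 − 1 = 133496.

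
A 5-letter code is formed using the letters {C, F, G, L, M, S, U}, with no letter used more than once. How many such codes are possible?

Choose and order 5 of the 7 symbols: the first letter has 7 options, the next 6, and so on down to 3.
7 × 6 × 5 × 4 × 3 = 2520.

2520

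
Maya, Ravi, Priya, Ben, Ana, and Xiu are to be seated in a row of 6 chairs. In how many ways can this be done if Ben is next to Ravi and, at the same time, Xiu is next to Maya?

Treat {Ben,Ravi} as one block (2 orders) and {Xiu,Maya} as another (2 orders).
That leaves 4 units to arrange: 2 × 2 × 4! = 4 × 24 = 96.

96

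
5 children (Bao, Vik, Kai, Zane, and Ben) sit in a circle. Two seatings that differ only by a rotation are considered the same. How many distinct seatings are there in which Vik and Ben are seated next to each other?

Treat {Vik, Ben} as one unit (2 internal orders) and seat the resulting 4 units around the table: (3)! circular arrangements.
So 2 × (3)! = 2 × 6 = 12.

12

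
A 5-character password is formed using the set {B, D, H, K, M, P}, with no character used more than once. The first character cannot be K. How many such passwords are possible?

The first character has 6−1 = 5 choices (anything except K).
The remaining 4 characters are filled from the other 5 symbols without repetition: 5 × 4 × 3 × 2 = 120.
Total: 5 × 120 = 600.

600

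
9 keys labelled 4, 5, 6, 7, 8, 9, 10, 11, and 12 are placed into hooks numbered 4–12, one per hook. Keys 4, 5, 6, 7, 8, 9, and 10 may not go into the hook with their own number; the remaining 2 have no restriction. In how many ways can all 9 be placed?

165016

Let Aᵢ (for 4 ≤ i ≤ 10) be the placements that put key i in its forbidden hook. Any j of these fix j positions, leaving (9−j)! ways to fill the rest, and there are C(7,j) ways to pick which j.
By inclusion–exclusion, the number of valid placements is Σ_{j=0}^{7} (−1)^j C(7,j)·(9−j)!.
Computing: 362880 − 282240 + 105840 − 25200 + 4200 − 504 + 42 − 2 = 165016.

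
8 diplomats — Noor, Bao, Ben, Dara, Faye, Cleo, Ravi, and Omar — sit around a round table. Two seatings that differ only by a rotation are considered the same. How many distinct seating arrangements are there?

Around a circle, 8 distinct people have 8!/8 = (7)! = 5040 rotationally distinct seatings.

5040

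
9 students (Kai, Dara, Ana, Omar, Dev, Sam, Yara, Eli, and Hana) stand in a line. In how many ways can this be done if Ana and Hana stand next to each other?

Place the 7 others and the Ana-Hana pair as 8 objects in a line; the pair has 2 internal arrangements.
That gives 2 × 8! = 2 × 40320 = 80640.

80640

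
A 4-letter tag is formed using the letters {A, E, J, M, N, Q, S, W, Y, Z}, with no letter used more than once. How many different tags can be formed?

5040

With no repetition, fill the 4 letters in order: 10 choices, then 9, down to 7.
That product is 10 × 9 × 8 × 7 = 5040.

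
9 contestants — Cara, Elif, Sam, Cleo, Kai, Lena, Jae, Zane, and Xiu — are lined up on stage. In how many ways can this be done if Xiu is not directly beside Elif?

There are 9! = 362880 arrangements in all. If Xiu and Elif are adjacent, merging them into one block gives 2·(8)! = 80640 arrangements.
Complementary counting: 362880 − 80640 = 282240.

282240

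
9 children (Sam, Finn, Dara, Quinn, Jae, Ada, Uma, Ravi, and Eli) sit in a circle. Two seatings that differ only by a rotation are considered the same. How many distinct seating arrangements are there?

Fix one person's seat to break rotational symmetry; the remaining 8 people can be arranged in (8)! = 40320 ways.

40320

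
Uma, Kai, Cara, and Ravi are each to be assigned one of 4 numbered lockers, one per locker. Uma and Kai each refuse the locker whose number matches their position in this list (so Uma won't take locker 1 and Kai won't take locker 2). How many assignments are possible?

Let Aᵢ (for i ∈ {1, 2}) be the placements that put person i in their forbidden locker. Any j of these fix j positions, leaving (4−j)! ways to fill the rest, and there are C(2,j) ways to pick which j.
By inclusion–exclusion, the number of valid placements is Σ_{j=0}^{2} (−1)^j C(2,j)·(4−j)!.
Computing: 24 − 12 + 2 = 14.

14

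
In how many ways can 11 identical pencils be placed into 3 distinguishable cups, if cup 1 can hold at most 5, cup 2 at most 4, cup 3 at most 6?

15

Ignoring the caps, the number of non-negative solutions to x_1+…+x_3 = 11 is C(13,2) = 78.
Subtract solutions that violate a single cap (substitute x_i' = x_i − (cap_i+1)): x_1 ≥ 6 gives C(7,2) = 21; x_2 ≥ 5 gives C(8,2) = 28; x_3 ≥ 7 gives C(6,2) = 15. Together 64.
Add back pairs where two caps are both exceeded: 1 + 0 + 0 = 1.
By inclusion–exclusion the count is 78 − 64 + 1 = 15.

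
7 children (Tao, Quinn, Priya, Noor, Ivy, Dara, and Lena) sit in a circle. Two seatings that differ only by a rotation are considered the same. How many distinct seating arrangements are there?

720

Around a circle, 7 distinct people have 7!/7 = (6)! = 720 rotationally distinct seatings.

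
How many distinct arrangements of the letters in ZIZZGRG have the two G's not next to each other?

There are 7!/(3!·2!) = 420 arrangements of ZIZZGRG in total.
If the two G's are adjacent, glue them into one block, leaving 6 items to arrange: (6)!/(3!) = 120 ways.
Subtracting, 420 − 120 = 300 arrangements keep the G's apart.

300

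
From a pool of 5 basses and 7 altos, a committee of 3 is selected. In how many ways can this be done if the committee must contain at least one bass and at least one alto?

175

Total 3-person selections from all 12: C(12,3) = 220.
Selections missing a whole group: no basses → C(7,3) = 35; no altos → C(5,3) = 10.
Both groups omitted at once is impossible, so 220 − 45 = 175.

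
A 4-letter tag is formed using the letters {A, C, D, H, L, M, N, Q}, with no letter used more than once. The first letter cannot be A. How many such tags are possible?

The first letter has 8−1 = 7 choices (anything except A).
The remaining 3 letters are filled from the other 7 symbols without repetition: 7 × 6 × 5 = 210.
Total: 7 × 210 = 1470.

1470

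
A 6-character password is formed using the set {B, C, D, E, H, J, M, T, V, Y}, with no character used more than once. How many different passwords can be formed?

With no repetition, fill the 6 characters in order: 10 choices, then 9, down to 5.
That product is 10 × 9 × 8 × 7 × 6 × 5 = 151200.

151200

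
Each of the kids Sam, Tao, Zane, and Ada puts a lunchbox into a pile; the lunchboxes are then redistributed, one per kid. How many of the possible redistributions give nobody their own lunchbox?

This is the derangement count D_4: permutations of 4 items with no fixed point.
By inclusion–exclusion this is Σ_{j=0}^{4} (−1)^j C(4,j)·(4−j)!.
Computing: 24 − 24 + 12 − 4 + 1 = 9.

9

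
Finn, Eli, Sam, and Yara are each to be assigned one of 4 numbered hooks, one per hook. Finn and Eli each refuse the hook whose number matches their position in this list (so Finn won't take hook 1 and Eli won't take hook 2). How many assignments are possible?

14

Let Aᵢ (for i ∈ {1, 2}) be the placements that put person i in their forbidden hook. Any j of these fix j positions, leaving (4−j)! ways to fill the rest, and there are C(2,j) ways to pick which j.
By inclusion–exclusion, the number of valid placements is Σ_{j=0}^{2} (−1)^j C(2,j)·(4−j)!.
Computing: 24 − 12 + 2 = 14.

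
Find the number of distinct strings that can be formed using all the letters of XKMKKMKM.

280

Letter multiplicities in XKMKKMKM: K×4, M×3, X×1.
The number of distinct arrangements is 8!/(4!·3!) = 40320/144 = 280.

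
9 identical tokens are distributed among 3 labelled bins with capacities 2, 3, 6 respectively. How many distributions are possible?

Without the upper bounds there are C(11,2) = 55 ways to split 9 among 3 bins.
Subtract solutions that violate a single cap (substitute x_i' = x_i − (cap_i+1)): x_1 ≥ 3 gives C(8,2) = 28; x_2 ≥ 4 gives C(7,2) = 21; x_3 ≥ 7 gives C(4,2) = 6. Together 55.
Add back pairs where two caps are both exceeded: 6 + 0 + 0 = 6.
By inclusion–exclusion the count is 55 − 55 + 6 = 6.

6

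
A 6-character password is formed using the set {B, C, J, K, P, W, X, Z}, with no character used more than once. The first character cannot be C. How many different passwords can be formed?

17640

The first character has 8−1 = 7 choices (anything except C).
The remaining 5 characters are filled from the other 7 symbols without repetition: 7 × 6 × 5 × 4 × 3 = 2520.
Total: 7 × 2520 = 17640.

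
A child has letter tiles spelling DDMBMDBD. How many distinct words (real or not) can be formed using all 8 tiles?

DDMBMDBD has 8 letters with B appearing twice, D appearing 4 times, and M appearing twice.
Dividing 8! = 40320 by 4!·2!·2! = 96 for the repeated letters gives 420.

420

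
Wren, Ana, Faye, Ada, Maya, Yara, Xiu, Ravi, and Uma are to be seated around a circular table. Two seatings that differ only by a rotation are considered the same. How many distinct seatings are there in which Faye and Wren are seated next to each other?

10080

Glue Faye and Wren into a block (2 internal orders). Seating 8 units around a circle gives (7)! arrangements.
So 2 × (7)! = 2 × 5040 = 10080.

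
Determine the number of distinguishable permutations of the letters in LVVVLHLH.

Letter multiplicities in LVVVLHLH: H×2, L×3, V×3.
Dividing 8! = 40320 by 3!·3!·2! = 72 for the repeated letters gives 560.

560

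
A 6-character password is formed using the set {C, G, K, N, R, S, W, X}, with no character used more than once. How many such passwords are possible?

20160

With no repetition, fill the 6 characters in order: 8 choices, then 7, down to 3.
8 × 7 × 6 × 5 × 4 × 3 = 20160.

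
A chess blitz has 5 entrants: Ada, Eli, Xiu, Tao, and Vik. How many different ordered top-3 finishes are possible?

There are 5 choices for 1st place, 4 for 2nd, and 3 for 3rd.
That gives 5 × 4 × 3 = 60.

60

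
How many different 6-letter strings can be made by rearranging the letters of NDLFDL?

180

NDLFDL has 6 letters with D appearing twice and L appearing twice.
Dividing 6! = 720 by 2!·2! = 4 for the repeated letters gives 180.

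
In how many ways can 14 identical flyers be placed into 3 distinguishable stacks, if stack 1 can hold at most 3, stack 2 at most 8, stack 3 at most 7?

14

By stars and bars, unrestricted non-negative solutions to x_1+…+x_3 = 14 number C(14+2,2) = 120.
Subtract solutions that violate a single cap (substitute x_i' = x_i − (cap_i+1)): x_1 ≥ 4 gives C(12,2) = 66; x_2 ≥ 9 gives C(7,2) = 21; x_3 ≥ 8 gives C(8,2) = 28. Together 115.
Add back pairs where two caps are both exceeded: 3 + 6 + 0 = 9.
By inclusion–exclusion the count is 120 − 115 + 9 = 14.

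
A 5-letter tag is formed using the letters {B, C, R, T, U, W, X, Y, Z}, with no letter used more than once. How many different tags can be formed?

Choose and order 5 of the 9 symbols: the first letter has 9 options, the next 8, and so on down to 5.
9 × 8 × 7 × 6 × 5 = 15120.

15120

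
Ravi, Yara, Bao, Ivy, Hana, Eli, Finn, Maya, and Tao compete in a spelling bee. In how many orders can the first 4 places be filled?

There are 9 choices for 1st place, 8 for 2nd, and so on down to 6 for position 4.
That gives 9 × 8 × 7 × 6 = 3024.

3024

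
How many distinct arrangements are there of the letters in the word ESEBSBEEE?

Letter multiplicities in ESEBSBEEE: B×2, E×5, S×2.
So there are 9! / (5!·2!·2!) = 756 distinguishable arrangements.

756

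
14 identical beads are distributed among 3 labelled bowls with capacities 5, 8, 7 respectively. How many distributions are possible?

Without the upper bounds there are C(16,2) = 120 ways to split 14 among 3 bowls.
Subtract solutions that violate a single cap (substitute x_i' = x_i − (cap_i+1)): x_1 ≥ 6 gives C(10,2) = 45; x_2 ≥ 9 gives C(7,2) = 21; x_3 ≥ 8 gives C(8,2) = 28. Together 94.
Add back pairs where two caps are both exceeded: 0 + 1 + 0 = 1.
By inclusion–exclusion the count is 120 − 94 + 1 = 27.

27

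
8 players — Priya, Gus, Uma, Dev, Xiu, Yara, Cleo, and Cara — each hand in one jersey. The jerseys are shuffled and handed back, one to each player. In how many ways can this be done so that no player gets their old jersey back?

Count assignments avoiding every fixed point. For any j of the 8 players fixed to their old jersey, the other 8−j can be arranged in (8−j)! ways.
By inclusion–exclusion this is Σ_{j=0}^{8} (−1)^j C(8,j)·(8−j)!.
Computing: 40320 − 40320 + 20160 − 6720 + 1680 − 336 + 56 − 8 + 1 = 14833.

14833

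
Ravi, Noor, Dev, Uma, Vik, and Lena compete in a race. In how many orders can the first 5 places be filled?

720

There are 6 choices for 1st place, 5 for 2nd, and so on down to 2 for position 5.
That gives 6 × 5 × 4 × 3 × 2 = 720.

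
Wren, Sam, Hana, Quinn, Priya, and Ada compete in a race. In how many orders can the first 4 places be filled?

There are 6 choices for 1st place, 5 for 2nd, and so on down to 3 for position 4.
That gives 6 × 5 × 4 × 3 = 360.

360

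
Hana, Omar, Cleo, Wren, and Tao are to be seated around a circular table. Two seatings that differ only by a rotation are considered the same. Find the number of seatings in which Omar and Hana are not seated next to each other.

12

All circular seatings of 5 people number (4)! = 24.
Seatings with Omar beside Hana: treat them as a block with 2 internal orders, giving 2 × (3)! = 12.
Subtracting, 24 − 12 = 12.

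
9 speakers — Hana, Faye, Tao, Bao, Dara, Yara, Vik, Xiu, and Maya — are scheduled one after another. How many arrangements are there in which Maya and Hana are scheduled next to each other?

Place the 7 others and the Maya-Hana pair as 8 objects in a line; the pair has 2 internal arrangements.
So the count is 2·(8)! = 80640.

80640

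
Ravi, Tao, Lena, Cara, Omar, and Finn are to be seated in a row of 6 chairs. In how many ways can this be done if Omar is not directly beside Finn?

480

Of the 6! = 720 arrangements, those with Omar and Finn adjacent number 2 × 5! = 240 (treat the pair as a block with 2 internal orders).
So 720 − 240 = 480 arrangements keep them apart.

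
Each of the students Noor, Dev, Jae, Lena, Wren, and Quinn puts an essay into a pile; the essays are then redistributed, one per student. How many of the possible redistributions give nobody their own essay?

265

This is the derangement count D_6: permutations of 6 items with no fixed point.
By inclusion–exclusion this is Σ_{j=0}^{6} (−1)^j C(6,j)·(6−j)!.
Computing: 720 − 720 + 360 − 120 + 30 − 6 + 1 = 265.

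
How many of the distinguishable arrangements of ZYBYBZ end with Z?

Fix Z in the last position and arrange the remaining 5 letters.
Those 5 letters have B appearing twice and Y appearing twice, giving (5)!/(2!·2!) = 30.

30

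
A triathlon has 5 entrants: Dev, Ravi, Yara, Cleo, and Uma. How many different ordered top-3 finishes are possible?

There are 5 choices for 1st place, 4 for 2nd, and 3 for 3rd.
That gives 5 × 4 × 3 = 60.

60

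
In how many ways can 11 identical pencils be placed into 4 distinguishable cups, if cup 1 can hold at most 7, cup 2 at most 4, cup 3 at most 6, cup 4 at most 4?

Ignoring the caps, the number of non-negative solutions to x_1+…+x_4 = 11 is C(14,3) = 364.
Subtract solutions that violate a single cap (substitute x_i' = x_i − (cap_i+1)): x_1 ≥ 8 gives C(6,3) = 20; x_2 ≥ 5 gives C(9,3) = 84; x_3 ≥ 7 gives C(7,3) = 35; x_4 ≥ 5 gives C(9,3) = 84. Together 223.
Add back pairs where two caps are both exceeded: 0 + 0 + 0 + 0 + 4 + 0 = 4.
By inclusion–exclusion the count is 364 − 223 + 4 = 145.

145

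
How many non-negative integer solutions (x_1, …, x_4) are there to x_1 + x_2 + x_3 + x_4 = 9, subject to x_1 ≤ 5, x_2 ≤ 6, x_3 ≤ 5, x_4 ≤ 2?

88

By stars and bars, unrestricted non-negative solutions to x_1+…+x_4 = 9 number C(9+3,3) = 220.
Subtract solutions that violate a single cap (substitute x_i' = x_i − (cap_i+1)): x_1 ≥ 6 gives C(6,3) = 20; x_2 ≥ 7 gives C(5,3) = 10; x_3 ≥ 6 gives C(6,3) = 20; x_4 ≥ 3 gives C(9,3) = 84. Together 134.
Add back pairs where two caps are both exceeded: 0 + 0 + 1 + 0 + 0 + 1 = 2.
By inclusion–exclusion the count is 220 − 134 + 2 = 88.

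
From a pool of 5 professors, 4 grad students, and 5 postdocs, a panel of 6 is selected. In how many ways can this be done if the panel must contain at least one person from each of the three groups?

Total 6-person selections from all 14: C(14,6) = 3003.
Subtract selections that omit an entire group: no professors → C(9,6) = 84; no grad students → C(10,6) = 210; no postdocs → C(9,6) = 84.
Add back selections omitting two groups (i.e. drawn from a single group): C(5,6) + C(4,6) + C(5,6) = 0.
By inclusion–exclusion: 3003 − 378 + 0 = 2625.

2625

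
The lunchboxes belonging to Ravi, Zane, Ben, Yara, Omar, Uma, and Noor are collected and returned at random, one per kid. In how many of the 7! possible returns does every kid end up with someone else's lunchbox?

This is the derangement count D_7: permutations of 7 items with no fixed point.
By inclusion–exclusion this is Σ_{j=0}^{7} (−1)^j C(7,j)·(7−j)!.
Computing: 5040 − 5040 + 2520 − 840 + 210 − 42 + 7 − 1 = 1854.

1854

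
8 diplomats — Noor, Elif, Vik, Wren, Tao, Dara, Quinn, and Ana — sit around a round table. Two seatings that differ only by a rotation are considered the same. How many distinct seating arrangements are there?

5040

Around a circle, 8 distinct people have 8!/8 = (7)! = 5040 rotationally distinct seatings.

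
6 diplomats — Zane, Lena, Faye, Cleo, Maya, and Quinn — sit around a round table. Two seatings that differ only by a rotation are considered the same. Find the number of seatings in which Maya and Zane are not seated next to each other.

Without the restriction there are (5)! = 120 seatings.
Those with Maya next to Zane: fuse the pair into one unit and seat 5 units around a circle — 2·(4)! = 48.
Subtracting, 120 − 48 = 72.

72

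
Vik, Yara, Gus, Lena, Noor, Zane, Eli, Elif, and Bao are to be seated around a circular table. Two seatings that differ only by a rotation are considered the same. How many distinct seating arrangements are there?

40320

Seat Vik anywhere (absorbing the rotational symmetry), then permute the other 8: (8)! = 40320.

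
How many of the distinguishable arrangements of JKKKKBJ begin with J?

Fix J in the first position and arrange the remaining 6 letters.
Those 6 letters have K appearing 4 times, giving (6)!/(4!) = 30.

30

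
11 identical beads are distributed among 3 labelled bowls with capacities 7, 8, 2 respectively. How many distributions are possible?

Without the upper bounds there are C(13,2) = 78 ways to split 11 among 3 bowls.
Subtract solutions that violate a single cap (substitute x_i' = x_i − (cap_i+1)): x_1 ≥ 8 gives C(5,2) = 10; x_2 ≥ 9 gives C(4,2) = 6; x_3 ≥ 3 gives C(10,2) = 45. Together 61.
Add back pairs where two caps are both exceeded: 0 + 1 + 0 = 1.
By inclusion–exclusion the count is 78 − 61 + 1 = 18.

18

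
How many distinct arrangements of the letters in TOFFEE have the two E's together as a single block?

Treat the 2 copies of E as a single block. The multiset to arrange is then {EE, F, F, O, T}, 5 items in all.
That gives (5)!/(2!) = 60 arrangements.

60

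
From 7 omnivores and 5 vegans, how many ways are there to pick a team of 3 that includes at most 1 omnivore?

Split by how many omnivores are chosen (0 through 1).
Sum: C(7,0)·C(5,3) + C(7,1)·C(5,2) = 10 + 70 = 80.

80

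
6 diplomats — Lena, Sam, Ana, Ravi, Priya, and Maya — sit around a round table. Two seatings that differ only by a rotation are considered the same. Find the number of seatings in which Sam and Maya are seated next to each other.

48

Treat {Sam, Maya} as one unit (2 internal orders) and seat the resulting 5 units around the table: (4)! circular arrangements.
So 2 × (4)! = 2 × 24 = 48.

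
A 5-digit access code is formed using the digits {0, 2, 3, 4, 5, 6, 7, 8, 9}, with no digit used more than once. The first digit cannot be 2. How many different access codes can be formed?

The first digit has 9−1 = 8 choices (anything except 2).
The remaining 4 digits are filled from the other 8 symbols without repetition: 8 × 7 × 6 × 5 = 1680.
Total: 8 × 1680 = 13440.

13440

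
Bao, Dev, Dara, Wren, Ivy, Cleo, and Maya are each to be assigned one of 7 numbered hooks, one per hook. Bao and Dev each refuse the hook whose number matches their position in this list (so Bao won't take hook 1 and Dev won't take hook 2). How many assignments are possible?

Let Aᵢ (for i ∈ {1, 2}) be the placements that put person i in their forbidden hook. Any j of these fix j positions, leaving (7−j)! ways to fill the rest, and there are C(2,j) ways to pick which j.
By inclusion–exclusion, the number of valid placements is Σ_{j=0}^{2} (−1)^j C(2,j)·(7−j)!.
Computing: 5040 − 1440 + 120 = 3720.

3720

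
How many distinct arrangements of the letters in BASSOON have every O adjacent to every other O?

360

Treat the 2 copies of O as a single block. The multiset to arrange is then {OO, A, B, N, S, S}, 6 items in all.
That gives (6)!/(2!) = 360 arrangements.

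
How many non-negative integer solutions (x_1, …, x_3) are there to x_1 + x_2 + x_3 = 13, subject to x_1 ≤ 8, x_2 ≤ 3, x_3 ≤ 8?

By stars and bars, unrestricted non-negative solutions to x_1+…+x_3 = 13 number C(13+2,2) = 105.
Subtract solutions that violate a single cap (substitute x_i' = x_i − (cap_i+1)): x_1 ≥ 9 gives C(6,2) = 15; x_2 ≥ 4 gives C(11,2) = 55; x_3 ≥ 9 gives C(6,2) = 15. Together 85.
Add back pairs where two caps are both exceeded: 1 + 0 + 1 = 2.
By inclusion–exclusion the count is 105 − 85 + 2 = 22.

22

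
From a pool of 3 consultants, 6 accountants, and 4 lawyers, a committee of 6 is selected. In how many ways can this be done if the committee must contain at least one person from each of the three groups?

Unrestricted: C(13,6) = 1716 ways to pick any 6 of the 13.
Selections missing a whole group: no consultants → C(10,6) = 210; no accountants → C(7,6) = 7; no lawyers → C(9,6) = 84.
Add back selections omitting two groups (i.e. drawn from a single group): C(3,6) + C(6,6) + C(4,6) = 1.
By inclusion–exclusion: 1716 − 301 + 1 = 1416.

1416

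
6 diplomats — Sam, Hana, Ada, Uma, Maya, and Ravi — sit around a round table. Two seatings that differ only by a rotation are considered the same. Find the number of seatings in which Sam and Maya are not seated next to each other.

72

All circular seatings of 6 people number (5)! = 120.
Seatings with Sam beside Maya: treat them as a block with 2 internal orders, giving 2 × (4)! = 48.
Subtracting, 120 − 48 = 72.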